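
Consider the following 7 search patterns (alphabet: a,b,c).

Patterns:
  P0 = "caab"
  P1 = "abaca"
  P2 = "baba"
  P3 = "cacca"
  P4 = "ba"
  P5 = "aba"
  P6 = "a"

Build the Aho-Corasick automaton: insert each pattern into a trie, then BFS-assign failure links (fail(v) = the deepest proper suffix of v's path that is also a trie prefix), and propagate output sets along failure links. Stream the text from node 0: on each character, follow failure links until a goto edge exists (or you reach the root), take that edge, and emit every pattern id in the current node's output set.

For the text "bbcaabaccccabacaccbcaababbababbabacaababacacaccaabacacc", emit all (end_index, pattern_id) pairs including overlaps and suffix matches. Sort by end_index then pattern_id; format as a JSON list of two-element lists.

Construct AC machine:
Trie nodes:
  n0 'ε': a→5 b→10 c→1
  n1 'c': a→2
  n2 'ca': a→3 c→14
  n3 'caa': b→4
  n4 'caab': ·  [P0 ends]
  n5 'a': b→6  [P6 ends]
  n6 'ab': a→7
  n7 'aba': c→8  [P5 ends]
  n8 'abac': a→9
  n9 'abaca': ·  [P1 ends]
  n10 'b': a→11
  n11 'ba': b→12  [P4 ends]
  n12 'bab': a→13
  n13 'baba': ·  [P2 ends]
  n14 'cac': c→15
  n15 'cacc': a→16
  n16 'cacca': ·  [P3 ends]

Failure links (BFS by depth):
  n1('c'): parent n0 fail=0; on 'c' 0 → fail=0;  out ∅∪∅=∅
  n5('a'): parent n0 fail=0; on 'a' 0 → fail=0;  out {6}∪∅={6}
  n10('b'): parent n0 fail=0; on 'b' 0 → fail=0;  out ∅∪∅=∅
  n2('ca'): parent n1 fail=0; on 'a' 0 → fail=5;  out ∅∪{6}={6}
  n6('ab'): parent n5 fail=0; on 'b' 0 → fail=10;  out ∅∪∅=∅
  n11('ba'): parent n10 fail=0; on 'a' 0 → fail=5;  out {4}∪{6}={4,6}
  n3('caa'): parent n2 fail=5; on 'a' 5→0 → fail=5;  out ∅∪{6}={6}
  n7('aba'): parent n6 fail=10; on 'a' 10 → fail=11;  out {5}∪{4,6}={4,5,6}
  n12('bab'): parent n11 fail=5; on 'b' 5 → fail=6;  out ∅∪∅=∅
  n14('cac'): parent n2 fail=5; on 'c' 5→0 → fail=1;  out ∅∪∅=∅
  n4('caab'): parent n3 fail=5; on 'b' 5 → fail=6;  out {0}∪∅={0}
  n8('abac'): parent n7 fail=11; on 'c' 11→5→0 → fail=1;  out ∅∪∅=∅
  n13('baba'): parent n12 fail=6; on 'a' 6 → fail=7;  out {2}∪{4,5,6}={2,4,5,6}
  n15('cacc'): parent n14 fail=1; on 'c' 1→0 → fail=1;  out ∅∪∅=∅
  n9('abaca'): parent n8 fail=1; on 'a' 1 → fail=2;  out {1}∪{6}={1,6}
  n16('cacca'): parent n15 fail=1; on 'a' 1 → fail=2;  out {3}∪{6}={3,6}

Scan:
i=0 'b': node 0→10
i=1 'b': node 10→10 (via fail)
i=2 'c': node 10→1 (via fail)
i=3 'a': node 1→2  → match P6@[3:3]
i=4 'a': node 2→3  → match P6@[4:4]
i=5 'b': node 3→4  → match P0@[2:5]
i=6 'a': node 4→7 (via fail)  → match P4@[5:6],P5@[4:6],P6@[6:6]
i=7 'c': node 7→8
i=8 'c': node 8→1 (via fail)
i=9 'c': node 1→1 (via fail)
i=10 'c': node 1→1 (via fail)
i=11 'a': node 1→2  → match P6@[11:11]
i=12 'b': node 2→6 (via fail)
i=13 'a': node 6→7  → match P4@[12:13],P5@[11:13],P6@[13:13]
i=14 'c': node 7→8
i=15 'a': node 8→9  → match P1@[11:15],P6@[15:15]
i=16 'c': node 9→14 (via fail)
i=17 'c': node 14→15
i=18 'b': node 15→10 (via fail)
i=19 'c': node 10→1 (via fail)
i=20 'a': node 1→2  → match P6@[20:20]
i=21 'a': node 2→3  → match P6@[21:21]
i=22 'b': node 3→4  → match P0@[19:22]
i=23 'a': node 4→7 (via fail)  → match P4@[22:23],P5@[21:23],P6@[23:23]
i=24 'b': node 7→12 (via fail)
i=25 'b': node 12→10 (via fail)
i=26 'a': node 10→11  → match P4@[25:26],P6@[26:26]
i=27 'b': node 11→12
i=28 'a': node 12→13  → match P2@[25:28],P4@[27:28],P5@[26:28],P6@[28:28]
i=29 'b': node 13→12 (via fail)
i=30 'b': node 12→10 (via fail)
i=31 'a': node 10→11  → match P4@[30:31],P6@[31:31]
i=32 'b': node 11→12
i=33 'a': node 12→13  → match P2@[30:33],P4@[32:33],P5@[31:33],P6@[33:33]
i=34 'c': node 13→8 (via fail)
i=35 'a': node 8→9  → match P1@[31:35],P6@[35:35]
i=36 'a': node 9→3 (via fail)  → match P6@[36:36]
i=37 'b': node 3→4  → match P0@[34:37]
i=38 'a': node 4→7 (via fail)  → match P4@[37:38],P5@[36:38],P6@[38:38]
i=39 'b': node 7→12 (via fail)
i=40 'a': node 12→13  → match P2@[37:40],P4@[39:40],P5@[38:40],P6@[40:40]
i=41 'c': node 13→8 (via fail)
i=42 'a': node 8→9  → match P1@[38:42],P6@[42:42]
i=43 'c': node 9→14 (via fail)
i=44 'a': node 14→2 (via fail)  → match P6@[44:44]
i=45 'c': node 2→14
i=46 'c': node 14→15
i=47 'a': node 15→16  → match P3@[43:47],P6@[47:47]
i=48 'a': node 16→3 (via fail)  → match P6@[48:48]
i=49 'b': node 3→4  → match P0@[46:49]
i=50 'a': node 4→7 (via fail)  → match P4@[49:50],P5@[48:50],P6@[50:50]
i=51 'c': node 7→8
i=52 'a': node 8→9  → match P1@[48:52],P6@[52:52]
i=53 'c': node 9→14 (via fail)
i=54 'c': node 14→15

Matches: [[3,6],[4,6],[5,0],[6,4],[6,5],[6,6],[11,6],[13,4],[13,5],[13,6],[15,1],[15,6],[20,6],[21,6],[22,0],[23,4],[23,5],[23,6],[26,4],[26,6],[28,2],[28,4],[28,5],[28,6],[31,4],[31,6],[33,2],[33,4],[33,5],[33,6],[35,1],[35,6],[36,6],[37,0],[38,4],[38,5],[38,6],[40,2],[40,4],[40,5],[40,6],[42,1],[42,6],[44,6],[47,3],[47,6],[48,6],[49,0],[50,4],[50,5],[50,6],[52,1],[52,6]]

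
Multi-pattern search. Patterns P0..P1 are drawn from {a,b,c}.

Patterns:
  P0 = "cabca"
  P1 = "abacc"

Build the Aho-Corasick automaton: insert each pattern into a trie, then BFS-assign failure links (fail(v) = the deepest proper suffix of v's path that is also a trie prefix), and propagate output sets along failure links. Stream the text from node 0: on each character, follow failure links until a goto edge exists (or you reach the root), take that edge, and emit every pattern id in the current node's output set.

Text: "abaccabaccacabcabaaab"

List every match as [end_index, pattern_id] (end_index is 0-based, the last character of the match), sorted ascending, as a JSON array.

Construct AC machine:
Trie (insert patterns):
  0='ε' goto a→6 c→1
  1='c' goto a→2
  2='ca' goto b→3
  3='cab' goto c→4
  4='cabc' goto a→5
  5='cabca' goto ·  ←P0
  6='a' goto b→7
  7='ab' goto a→8
  8='aba' goto c→9
  9='abac' goto c→10
  10='abacc' goto ·  ←P1

Failure links (BFS by depth):
  fail(1) 'c': from fail(0)=0 chase 'c': 0 ⇒ 0;  out=∅∪out(0)=∅
  fail(6) 'a': from fail(0)=0 chase 'a': 0 ⇒ 0;  out=∅∪out(0)=∅
  fail(2) 'ca': from fail(1)=0 chase 'a': 0 ⇒ 6;  out=∅∪out(6)=∅
  fail(7) 'ab': from fail(6)=0 chase 'b': 0 ⇒ 0;  out=∅∪out(0)=∅
  fail(3) 'cab': from fail(2)=6 chase 'b': 6 ⇒ 7;  out=∅∪out(7)=∅
  fail(8) 'aba': from fail(7)=0 chase 'a': 0 ⇒ 6;  out=∅∪out(6)=∅
  fail(4) 'cabc': from fail(3)=7 chase 'c': 7→0 ⇒ 1;  out=∅∪out(1)=∅
  fail(9) 'abac': from fail(8)=6 chase 'c': 6→0 ⇒ 1;  out=∅∪out(1)=∅
  fail(5) 'cabca': from fail(4)=1 chase 'a': 1 ⇒ 2;  out={0}∪out(2)={0}
  fail(10) 'abacc': from fail(9)=1 chase 'c': 1→0 ⇒ 1;  out={1}∪out(1)={1}

Run:
i=0 'a': node 0→6
i=1 'b': node 6→7
i=2 'a': node 7→8
i=3 'c': node 8→9
i=4 'c': node 9→10  → match P1@[0:4]
i=5 'a': node 10→2 ·f
i=6 'b': node 2→3
i=7 'a': node 3→8 ·f
i=8 'c': node 8→9
i=9 'c': node 9→10  → match P1@[5:9]
i=10 'a': node 10→2 ·f
i=11 'c': node 2→1 ·f
i=12 'a': node 1→2
i=13 'b': node 2→3
i=14 'c': node 3→4
i=15 'a': node 4→5  → match P0@[11:15]
i=16 'b': node 5→3 ·f
i=17 'a': node 3→8 ·f
i=18 'a': node 8→6 ·f
i=19 'a': node 6→6 ·f
i=20 'b': node 6→7

All matches (sorted): [[4,1],[9,1],[15,0]]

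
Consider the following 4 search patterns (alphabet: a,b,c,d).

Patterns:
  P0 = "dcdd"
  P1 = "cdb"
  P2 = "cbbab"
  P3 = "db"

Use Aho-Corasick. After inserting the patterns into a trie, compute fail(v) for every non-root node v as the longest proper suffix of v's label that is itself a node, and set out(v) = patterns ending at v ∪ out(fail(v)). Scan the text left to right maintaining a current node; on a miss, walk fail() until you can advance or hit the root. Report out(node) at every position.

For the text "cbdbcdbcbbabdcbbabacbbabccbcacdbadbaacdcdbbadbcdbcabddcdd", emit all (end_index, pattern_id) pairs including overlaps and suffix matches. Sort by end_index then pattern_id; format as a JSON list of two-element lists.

Build:
Trie nodes:
  n0 'ε': c→5 d→1
  n1 'd': b→12 c→2
  n2 'dc': d→3
  n3 'dcd': d→4
  n4 'dcdd': ·  [P0 ends]
  n5 'c': b→8 d→6
  n6 'cd': b→7
  n7 'cdb': ·  [P1 ends]
  n8 'cb': b→9
  n9 'cbb': a→10
  n10 'cbba': b→11
  n11 'cbbab': ·  [P2 ends]
  n12 'db': ·  [P3 ends]

Failure links (BFS by depth):
  n1('d'): parent n0 fail=0; on 'd' 0 → fail=0;  out ∅∪∅=∅
  n5('c'): parent n0 fail=0; on 'c' 0 → fail=0;  out ∅∪∅=∅
  n2('dc'): parent n1 fail=0; on 'c' 0 → fail=5;  out ∅∪∅=∅
  n6('cd'): parent n5 fail=0; on 'd' 0 → fail=1;  out ∅∪∅=∅
  n8('cb'): parent n5 fail=0; on 'b' 0 → fail=0;  out ∅∪∅=∅
  n12('db'): parent n1 fail=0; on 'b' 0 → fail=0;  out {3}∪∅={3}
  n3('dcd'): parent n2 fail=5; on 'd' 5 → fail=6;  out ∅∪∅=∅
  n7('cdb'): parent n6 fail=1; on 'b' 1 → fail=12;  out {1}∪{3}={1,3}
  n9('cbb'): parent n8 fail=0; on 'b' 0 → fail=0;  out ∅∪∅=∅
  n4('dcdd'): parent n3 fail=6; on 'd' 6→1→0 → fail=1;  out {0}∪∅={0}
  n10('cbba'): parent n9 fail=0; on 'a' 0 → fail=0;  out ∅∪∅=∅
  n11('cbbab'): parent n10 fail=0; on 'b' 0 → fail=0;  out {2}∪∅={2}

Run:
i=0 'c': node 0→5
i=1 'b': node 5→8
i=2 'd': node 8→1 (via fail)
i=3 'b': node 1→12  emit P3@[2:3]
i=4 'c': node 12→5 (via fail)
i=5 'd': node 5→6
i=6 'b': node 6→7  emit P1@[4:6],P3@[5:6]
i=7 'c': node 7→5 (via fail)
i=8 'b': node 5→8
i=9 'b': node 8→9
i=10 'a': node 9→10
i=11 'b': node 10→11  emit P2@[7:11]
i=12 'd': node 11→1 (via fail)
i=13 'c': node 1→2
i=14 'b': node 2→8 (via fail)
i=15 'b': node 8→9
i=16 'a': node 9→10
i=17 'b': node 10→11  emit P2@[13:17]
i=18 'a': node 11→0 (via fail)
i=19 'c': node 0→5
i=20 'b': node 5→8
i=21 'b': node 8→9
i=22 'a': node 9→10
i=23 'b': node 10→11  emit P2@[19:23]
i=24 'c': node 11→5 (via fail)
i=25 'c': node 5→5 (via fail)
i=26 'b': node 5→8
i=27 'c': node 8→5 (via fail)
i=28 'a': node 5→0 (via fail)
i=29 'c': node 0→5
i=30 'd': node 5→6
i=31 'b': node 6→7  emit P1@[29:31],P3@[30:31]
i=32 'a': node 7→0 (via fail)
i=33 'd': node 0→1
i=34 'b': node 1→12  emit P3@[33:34]
i=35 'a': node 12→0 (via fail)
i=36 'a': node 0→0
i=37 'c': node 0→5
i=38 'd': node 5→6
i=39 'c': node 6→2 (via fail)
i=40 'd': node 2→3
i=41 'b': node 3→7 (via fail)  emit P1@[39:41],P3@[40:41]
i=42 'b': node 7→0 (via fail)
i=43 'a': node 0→0
i=44 'd': node 0→1
i=45 'b': node 1→12  emit P3@[44:45]
i=46 'c': node 12→5 (via fail)
i=47 'd': node 5→6
i=48 'b': node 6→7  emit P1@[46:48],P3@[47:48]
i=49 'c': node 7→5 (via fail)
i=50 'a': node 5→0 (via fail)
i=51 'b': node 0→0
i=52 'd': node 0→1
i=53 'd': node 1→1 (via fail)
i=54 'c': node 1→2
i=55 'd': node 2→3
i=56 'd': node 3→4  emit P0@[53:56]

Result: [[3,3],[6,1],[6,3],[11,2],[17,2],[23,2],[31,1],[31,3],[34,3],[41,1],[41,3],[45,3],[48,1],[48,3],[56,0]]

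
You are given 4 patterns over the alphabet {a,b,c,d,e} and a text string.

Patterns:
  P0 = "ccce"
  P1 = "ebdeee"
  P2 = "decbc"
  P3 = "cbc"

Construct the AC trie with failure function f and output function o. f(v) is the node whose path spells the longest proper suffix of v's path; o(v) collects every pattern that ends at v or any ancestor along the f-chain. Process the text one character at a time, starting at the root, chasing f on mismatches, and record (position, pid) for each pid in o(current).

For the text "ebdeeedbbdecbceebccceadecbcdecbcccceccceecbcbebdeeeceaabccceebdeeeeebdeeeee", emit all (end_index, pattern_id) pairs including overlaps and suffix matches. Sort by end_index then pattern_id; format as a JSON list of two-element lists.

Build automaton:
Trie nodes:
  0='ε' goto c→1 d→11 e→5
  1='c' goto b→16 c→2
  2='cc' goto c→3
  3='ccc' goto e→4
  4='ccce' goto ·  [P0 ends]
  5='e' goto b→6
  6='eb' goto d→7
  7='ebd' goto e→8
  8='ebde' goto e→9
  9='ebdee' goto e→10
  10='ebdeee' goto ·  [P1 ends]
  11='d' goto e→12
  12='de' goto c→13
  13='dec' goto b→14
  14='decb' goto c→15
  15='decbc' goto ·  [P2 ends]
  16='cb' goto c→17
  17='cbc' goto ·  [P3 ends]

BFS fail/out derivation:
  n1('c'): parent n0 fail=0; on 'c' 0 → fail=0;  out ∅∪∅=∅
  n5('e'): parent n0 fail=0; on 'e' 0 → fail=0;  out ∅∪∅=∅
  n11('d'): parent n0 fail=0; on 'd' 0 → fail=0;  out ∅∪∅=∅
  n2('cc'): parent n1 fail=0; on 'c' 0 → fail=1;  out ∅∪∅=∅
  n6('eb'): parent n5 fail=0; on 'b' 0 → fail=0;  out ∅∪∅=∅
  n12('de'): parent n11 fail=0; on 'e' 0 → fail=5;  out ∅∪∅=∅
  n16('cb'): parent n1 fail=0; on 'b' 0 → fail=0;  out ∅∪∅=∅
  n3('ccc'): parent n2 fail=1; on 'c' 1 → fail=2;  out ∅∪∅=∅
  n7('ebd'): parent n6 fail=0; on 'd' 0 → fail=11;  out ∅∪∅=∅
  n13('dec'): parent n12 fail=5; on 'c' 5→0 → fail=1;  out ∅∪∅=∅
  n17('cbc'): parent n16 fail=0; on 'c' 0 → fail=1;  out {3}∪∅={3}
  n4('ccce'): parent n3 fail=2; on 'e' 2→1→0 → fail=5;  out {0}∪∅={0}
  n8('ebde'): parent n7 fail=11; on 'e' 11 → fail=12;  out ∅∪∅=∅
  n14('decb'): parent n13 fail=1; on 'b' 1 → fail=16;  out ∅∪∅=∅
  n9('ebdee'): parent n8 fail=12; on 'e' 12→5→0 → fail=5;  out ∅∪∅=∅
  n15('decbc'): parent n14 fail=16; on 'c' 16 → fail=17;  out {2}∪{3}={2,3}
  n10('ebdeee'): parent n9 fail=5; on 'e' 5→0 → fail=5;  out {1}∪∅={1}

Scan:
i=0 'e': node 0→5
i=1 'b': node 5→6
i=2 'd': node 6→7
i=3 'e': node 7→8
i=4 'e': node 8→9
i=5 'e': node 9→10  ** P1@[0:5]
i=6 'd': node 10→11 ·f
i=7 'b': node 11→0 ·f
i=8 'b': node 0→0
i=9 'd': node 0→11
i=10 'e': node 11→12
i=11 'c': node 12→13
i=12 'b': node 13→14
i=13 'c': node 14→15  ** P2@[9:13],P3@[11:13]
i=14 'e': node 15→5 ·f
i=15 'e': node 5→5 ·f
i=16 'b': node 5→6
i=17 'c': node 6→1 ·f
i=18 'c': node 1→2
i=19 'c': node 2→3
i=20 'e': node 3→4  ** P0@[17:20]
i=21 'a': node 4→0 ·f
i=22 'd': node 0→11
i=23 'e': node 11→12
i=24 'c': node 12→13
i=25 'b': node 13→14
i=26 'c': node 14→15  ** P2@[22:26],P3@[24:26]
i=27 'd': node 15→11 ·f
i=28 'e': node 11→12
i=29 'c': node 12→13
i=30 'b': node 13→14
i=31 'c': node 14→15  ** P2@[27:31],P3@[29:31]
i=32 'c': node 15→2 ·f
i=33 'c': node 2→3
i=34 'c': node 3→3 ·f
i=35 'e': node 3→4  ** P0@[32:35]
i=36 'c': node 4→1 ·f
i=37 'c': node 1→2
i=38 'c': node 2→3
i=39 'e': node 3→4  ** P0@[36:39]
i=40 'e': node 4→5 ·f
i=41 'c': node 5→1 ·f
i=42 'b': node 1→16
i=43 'c': node 16→17  ** P3@[41:43]
i=44 'b': node 17→16 ·f
i=45 'e': node 16→5 ·f
i=46 'b': node 5→6
i=47 'd': node 6→7
i=48 'e': node 7→8
i=49 'e': node 8→9
i=50 'e': node 9→10  ** P1@[45:50]
i=51 'c': node 10→1 ·f
i=52 'e': node 1→5 ·f
i=53 'a': node 5→0 ·f
i=54 'a': node 0→0
i=55 'b': node 0→0
i=56 'c': node 0→1
i=57 'c': node 1→2
i=58 'c': node 2→3
i=59 'e': node 3→4  ** P0@[56:59]
i=60 'e': node 4→5 ·f
i=61 'b': node 5→6
i=62 'd': node 6→7
i=63 'e': node 7→8
i=64 'e': node 8→9
i=65 'e': node 9→10  ** P1@[60:65]
i=66 'e': node 10→5 ·f
i=67 'e': node 5→5 ·f
i=68 'b': node 5→6
i=69 'd': node 6→7
i=70 'e': node 7→8
i=71 'e': node 8→9
i=72 'e': node 9→10  ** P1@[67:72]
i=73 'e': node 10→5 ·f
i=74 'e': node 5→5 ·f

Result: [[5,1],[13,2],[13,3],[20,0],[26,2],[26,3],[31,2],[31,3],[35,0],[39,0],[43,3],[50,1],[59,0],[65,1],[72,1]]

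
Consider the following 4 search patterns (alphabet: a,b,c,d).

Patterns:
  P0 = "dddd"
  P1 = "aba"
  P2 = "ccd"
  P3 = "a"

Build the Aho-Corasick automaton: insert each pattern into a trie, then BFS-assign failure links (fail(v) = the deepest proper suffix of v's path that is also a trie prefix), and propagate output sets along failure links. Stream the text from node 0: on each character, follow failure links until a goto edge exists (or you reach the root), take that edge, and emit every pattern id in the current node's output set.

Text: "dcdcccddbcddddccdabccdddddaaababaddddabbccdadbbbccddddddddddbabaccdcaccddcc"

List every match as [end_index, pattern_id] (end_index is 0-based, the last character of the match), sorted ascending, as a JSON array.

Build:
Trie nodes:
  n0 'ε': a→5 c→8 d→1
  n1 'd': d→2
  n2 'dd': d→3
  n3 'ddd': d→4
  n4 'dddd': ·  ←P0
  n5 'a': b→6  ←P3
  n6 'ab': a→7
  n7 'aba': ·  ←P1
  n8 'c': c→9
  n9 'cc': d→10
  n10 'ccd': ·  ←P2

BFS fail/out derivation:
  fail(1) 'd': from fail(0)=0 chase 'd': 0 ⇒ 0;  out=∅∪out(0)=∅
  fail(5) 'a': from fail(0)=0 chase 'a': 0 ⇒ 0;  out={3}∪out(0)={3}
  fail(8) 'c': from fail(0)=0 chase 'c': 0 ⇒ 0;  out=∅∪out(0)=∅
  fail(2) 'dd': from fail(1)=0 chase 'd': 0 ⇒ 1;  out=∅∪out(1)=∅
  fail(6) 'ab': from fail(5)=0 chase 'b': 0 ⇒ 0;  out=∅∪out(0)=∅
  fail(9) 'cc': from fail(8)=0 chase 'c': 0 ⇒ 8;  out=∅∪out(8)=∅
  fail(3) 'ddd': from fail(2)=1 chase 'd': 1 ⇒ 2;  out=∅∪out(2)=∅
  fail(7) 'aba': from fail(6)=0 chase 'a': 0 ⇒ 5;  out={1}∪out(5)={1,3}
  fail(10) 'ccd': from fail(9)=8 chase 'd': 8→0 ⇒ 1;  out={2}∪out(1)={2}
  fail(4) 'dddd': from fail(3)=2 chase 'd': 2 ⇒ 3;  out={0}∪out(3)={0}

Text stream:
i=0 'd': node 0→1
i=1 'c': node 1→8 (via fail)
i=2 'd': node 8→1 (via fail)
i=3 'c': node 1→8 (via fail)
i=4 'c': node 8→9
i=5 'c': node 9→9 (via fail)
i=6 'd': node 9→10  emit P2@[4:6]
i=7 'd': node 10→2 (via fail)
i=8 'b': node 2→0 (via fail)
i=9 'c': node 0→8
i=10 'd': node 8→1 (via fail)
i=11 'd': node 1→2
i=12 'd': node 2→3
i=13 'd': node 3→4  emit P0@[10:13]
i=14 'c': node 4→8 (via fail)
i=15 'c': node 8→9
i=16 'd': node 9→10  emit P2@[14:16]
i=17 'a': node 10→5 (via fail)  emit P3@[17:17]
i=18 'b': node 5→6
i=19 'c': node 6→8 (via fail)
i=20 'c': node 8→9
i=21 'd': node 9→10  emit P2@[19:21]
i=22 'd': node 10→2 (via fail)
i=23 'd': node 2→3
i=24 'd': node 3→4  emit P0@[21:24]
i=25 'd': node 4→4 (via fail)  emit P0@[22:25]
i=26 'a': node 4→5 (via fail)  emit P3@[26:26]
i=27 'a': node 5→5 (via fail)  emit P3@[27:27]
i=28 'a': node 5→5 (via fail)  emit P3@[28:28]
i=29 'b': node 5→6
i=30 'a': node 6→7  emit P1@[28:30],P3@[30:30]
i=31 'b': node 7→6 (via fail)
i=32 'a': node 6→7  emit P1@[30:32],P3@[32:32]
i=33 'd': node 7→1 (via fail)
i=34 'd': node 1→2
i=35 'd': node 2→3
i=36 'd': node 3→4  emit P0@[33:36]
i=37 'a': node 4→5 (via fail)  emit P3@[37:37]
i=38 'b': node 5→6
i=39 'b': node 6→0 (via fail)
i=40 'c': node 0→8
i=41 'c': node 8→9
i=42 'd': node 9→10  emit P2@[40:42]
i=43 'a': node 10→5 (via fail)  emit P3@[43:43]
i=44 'd': node 5→1 (via fail)
i=45 'b': node 1→0 (via fail)
i=46 'b': node 0→0
i=47 'b': node 0→0
i=48 'c': node 0→8
i=49 'c': node 8→9
i=50 'd': node 9→10  emit P2@[48:50]
i=51 'd': node 10→2 (via fail)
i=52 'd': node 2→3
i=53 'd': node 3→4  emit P0@[50:53]
i=54 'd': node 4→4 (via fail)  emit P0@[51:54]
i=55 'd': node 4→4 (via fail)  emit P0@[52:55]
i=56 'd': node 4→4 (via fail)  emit P0@[53:56]
i=57 'd': node 4→4 (via fail)  emit P0@[54:57]
i=58 'd': node 4→4 (via fail)  emit P0@[55:58]
i=59 'd': node 4→4 (via fail)  emit P0@[56:59]
i=60 'b': node 4→0 (via fail)
i=61 'a': node 0→5  emit P3@[61:61]
i=62 'b': node 5→6
i=63 'a': node 6→7  emit P1@[61:63],P3@[63:63]
i=64 'c': node 7→8 (via fail)
i=65 'c': node 8→9
i=66 'd': node 9→10  emit P2@[64:66]
i=67 'c': node 10→8 (via fail)
i=68 'a': node 8→5 (via fail)  emit P3@[68:68]
i=69 'c': node 5→8 (via fail)
i=70 'c': node 8→9
i=71 'd': node 9→10  emit P2@[69:71]
i=72 'd': node 10→2 (via fail)
i=73 'c': node 2→8 (via fail)
i=74 'c': node 8→9

All matches (sorted): [[6,2],[13,0],[16,2],[17,3],[21,2],[24,0],[25,0],[26,3],[27,3],[28,3],[30,1],[30,3],[32,1],[32,3],[36,0],[37,3],[42,2],[43,3],[50,2],[53,0],[54,0],[55,0],[56,0],[57,0],[58,0],[59,0],[61,3],[63,1],[63,3],[66,2],[68,3],[71,2]]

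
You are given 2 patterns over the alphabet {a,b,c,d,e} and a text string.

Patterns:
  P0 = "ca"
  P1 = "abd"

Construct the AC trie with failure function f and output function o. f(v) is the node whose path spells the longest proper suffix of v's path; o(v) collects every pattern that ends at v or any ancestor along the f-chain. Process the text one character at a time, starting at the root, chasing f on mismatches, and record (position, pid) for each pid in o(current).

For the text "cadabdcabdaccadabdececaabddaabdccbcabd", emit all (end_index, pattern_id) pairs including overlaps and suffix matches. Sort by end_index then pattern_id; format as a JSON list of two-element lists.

Build:
Trie (insert patterns):
  n0 'ε': a→3 c→1
  n1 'c': a→2
  n2 'ca': ·  ←P0
  n3 'a': b→4
  n4 'ab': d→5
  n5 'abd': ·  ←P1

BFS fail/out derivation:
  n1('c'): parent n0 fail=0; on 'c' 0 → fail=0;  out ∅∪∅=∅
  n3('a'): parent n0 fail=0; on 'a' 0 → fail=0;  out ∅∪∅=∅
  n2('ca'): parent n1 fail=0; on 'a' 0 → fail=3;  out {0}∪∅={0}
  n4('ab'): parent n3 fail=0; on 'b' 0 → fail=0;  out ∅∪∅=∅
  n5('abd'): parent n4 fail=0; on 'd' 0 → fail=0;  out {1}∪∅={1}

Text stream:
[0] read 'c'  n0⇒n1
[1] read 'a'  n1⇒n2  → match P0@[0:1]
[2] read 'd'  n2⇒n0 ·f
[3] read 'a'  n0⇒n3
[4] read 'b'  n3⇒n4
[5] read 'd'  n4⇒n5  → match P1@[3:5]
[6] read 'c'  n5⇒n1 ·f
[7] read 'a'  n1⇒n2  → match P0@[6:7]
[8] read 'b'  n2⇒n4 ·f
[9] read 'd'  n4⇒n5  → match P1@[7:9]
[10] read 'a'  n5⇒n3 ·f
[11] read 'c'  n3⇒n1 ·f
[12] read 'c'  n1⇒n1 ·f
[13] read 'a'  n1⇒n2  → match P0@[12:13]
[14] read 'd'  n2⇒n0 ·f
[15] read 'a'  n0⇒n3
[16] read 'b'  n3⇒n4
[17] read 'd'  n4⇒n5  → match P1@[15:17]
[18] read 'e'  n5⇒n0 ·f
[19] read 'c'  n0⇒n1
[20] read 'e'  n1⇒n0 ·f
[21] read 'c'  n0⇒n1
[22] read 'a'  n1⇒n2  → match P0@[21:22]
[23] read 'a'  n2⇒n3 ·f
[24] read 'b'  n3⇒n4
[25] read 'd'  n4⇒n5  → match P1@[23:25]
[26] read 'd'  n5⇒n0 ·f
[27] read 'a'  n0⇒n3
[28] read 'a'  n3⇒n3 ·f
[29] read 'b'  n3⇒n4
[30] read 'd'  n4⇒n5  → match P1@[28:30]
[31] read 'c'  n5⇒n1 ·f
[32] read 'c'  n1⇒n1 ·f
[33] read 'b'  n1⇒n0 ·f
[34] read 'c'  n0⇒n1
[35] read 'a'  n1⇒n2  → match P0@[34:35]
[36] read 'b'  n2⇒n4 ·f
[37] read 'd'  n4⇒n5  → match P1@[35:37]

Matches: [[1,0],[5,1],[7,0],[9,1],[13,0],[17,1],[22,0],[25,1],[30,1],[35,0],[37,1]]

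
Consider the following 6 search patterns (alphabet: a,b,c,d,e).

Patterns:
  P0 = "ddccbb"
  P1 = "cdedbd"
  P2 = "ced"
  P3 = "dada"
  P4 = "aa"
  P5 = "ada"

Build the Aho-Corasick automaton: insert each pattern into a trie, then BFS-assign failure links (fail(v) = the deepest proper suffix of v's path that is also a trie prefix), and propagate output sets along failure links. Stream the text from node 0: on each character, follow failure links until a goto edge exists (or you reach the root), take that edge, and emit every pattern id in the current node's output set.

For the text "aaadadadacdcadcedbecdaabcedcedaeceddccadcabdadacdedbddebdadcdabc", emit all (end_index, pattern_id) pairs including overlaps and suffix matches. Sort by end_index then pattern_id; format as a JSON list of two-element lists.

Build:
Trie nodes:
  n0 'ε': a→18 c→7 d→1
  n1 'd': a→15 d→2
  n2 'dd': c→3
  n3 'ddc': c→4
  n4 'ddcc': b→5
  n5 'ddccb': b→6
  n6 'ddccbb': ·  ←P0
  n7 'c': d→8 e→13
  n8 'cd': e→9
  n9 'cde': d→10
  n10 'cded': b→11
  n11 'cdedb': d→12
  n12 'cdedbd': ·  ←P1
  n13 'ce': d→14
  n14 'ced': ·  ←P2
  n15 'da': d→16
  n16 'dad': a→17
  n17 'dada': ·  ←P3
  n18 'a': a→19 d→20
  n19 'aa': ·  ←P4
  n20 'ad': a→21
  n21 'ada': ·  ←P5

BFS fail/out derivation:
  fail(1) 'd': from fail(0)=0 chase 'd': 0 ⇒ 0;  out=∅∪out(0)=∅
  fail(7) 'c': from fail(0)=0 chase 'c': 0 ⇒ 0;  out=∅∪out(0)=∅
  fail(18) 'a': from fail(0)=0 chase 'a': 0 ⇒ 0;  out=∅∪out(0)=∅
  fail(2) 'dd': from fail(1)=0 chase 'd': 0 ⇒ 1;  out=∅∪out(1)=∅
  fail(8) 'cd': from fail(7)=0 chase 'd': 0 ⇒ 1;  out=∅∪out(1)=∅
  fail(13) 'ce': from fail(7)=0 chase 'e': 0 ⇒ 0;  out=∅∪out(0)=∅
  fail(15) 'da': from fail(1)=0 chase 'a': 0 ⇒ 18;  out=∅∪out(18)=∅
  fail(19) 'aa': from fail(18)=0 chase 'a': 0 ⇒ 18;  out={4}∪out(18)={4}
  fail(20) 'ad': from fail(18)=0 chase 'd': 0 ⇒ 1;  out=∅∪out(1)=∅
  fail(3) 'ddc': from fail(2)=1 chase 'c': 1→0 ⇒ 7;  out=∅∪out(7)=∅
  fail(9) 'cde': from fail(8)=1 chase 'e': 1→0 ⇒ 0;  out=∅∪out(0)=∅
  fail(14) 'ced': from fail(13)=0 chase 'd': 0 ⇒ 1;  out={2}∪out(1)={2}
  fail(16) 'dad': from fail(15)=18 chase 'd': 18 ⇒ 20;  out=∅∪out(20)=∅
  fail(21) 'ada': from fail(20)=1 chase 'a': 1 ⇒ 15;  out={5}∪out(15)={5}
  fail(4) 'ddcc': from fail(3)=7 chase 'c': 7→0 ⇒ 7;  out=∅∪out(7)=∅
  fail(10) 'cded': from fail(9)=0 chase 'd': 0 ⇒ 1;  out=∅∪out(1)=∅
  fail(17) 'dada': from fail(16)=20 chase 'a': 20 ⇒ 21;  out={3}∪out(21)={3,5}
  fail(5) 'ddccb': from fail(4)=7 chase 'b': 7→0 ⇒ 0;  out=∅∪out(0)=∅
  fail(11) 'cdedb': from fail(10)=1 chase 'b': 1→0 ⇒ 0;  out=∅∪out(0)=∅
  fail(6) 'ddccbb': from fail(5)=0 chase 'b': 0 ⇒ 0;  out={0}∪out(0)={0}
  fail(12) 'cdedbd': from fail(11)=0 chase 'd': 0 ⇒ 1;  out={1}∪out(1)={1}

Run:
[0] read 'a'  n0⇒n18
[1] read 'a'  n18⇒n19  → match P4@[0:1]
[2] read 'a'  n19⇒n19 (fail-walked)  → match P4@[1:2]
[3] read 'd'  n19⇒n20 (fail-walked)
[4] read 'a'  n20⇒n21  → match P5@[2:4]
[5] read 'd'  n21⇒n16 (fail-walked)
[6] read 'a'  n16⇒n17  → match P3@[3:6],P5@[4:6]
[7] read 'd'  n17⇒n16 (fail-walked)
[8] read 'a'  n16⇒n17  → match P3@[5:8],P5@[6:8]
[9] read 'c'  n17⇒n7 (fail-walked)
[10] read 'd'  n7⇒n8
[11] read 'c'  n8⇒n7 (fail-walked)
[12] read 'a'  n7⇒n18 (fail-walked)
[13] read 'd'  n18⇒n20
[14] read 'c'  n20⇒n7 (fail-walked)
[15] read 'e'  n7⇒n13
[16] read 'd'  n13⇒n14  → match P2@[14:16]
[17] read 'b'  n14⇒n0 (fail-walked)
[18] read 'e'  n0⇒n0
[19] read 'c'  n0⇒n7
[20] read 'd'  n7⇒n8
[21] read 'a'  n8⇒n15 (fail-walked)
[22] read 'a'  n15⇒n19 (fail-walked)  → match P4@[21:22]
[23] read 'b'  n19⇒n0 (fail-walked)
[24] read 'c'  n0⇒n7
[25] read 'e'  n7⇒n13
[26] read 'd'  n13⇒n14  → match P2@[24:26]
[27] read 'c'  n14⇒n7 (fail-walked)
[28] read 'e'  n7⇒n13
[29] read 'd'  n13⇒n14  → match P2@[27:29]
[30] read 'a'  n14⇒n15 (fail-walked)
[31] read 'e'  n15⇒n0 (fail-walked)
[32] read 'c'  n0⇒n7
[33] read 'e'  n7⇒n13
[34] read 'd'  n13⇒n14  → match P2@[32:34]
[35] read 'd'  n14⇒n2 (fail-walked)
[36] read 'c'  n2⇒n3
[37] read 'c'  n3⇒n4
[38] read 'a'  n4⇒n18 (fail-walked)
[39] read 'd'  n18⇒n20
[40] read 'c'  n20⇒n7 (fail-walked)
[41] read 'a'  n7⇒n18 (fail-walked)
[42] read 'b'  n18⇒n0 (fail-walked)
[43] read 'd'  n0⇒n1
[44] read 'a'  n1⇒n15
[45] read 'd'  n15⇒n16
[46] read 'a'  n16⇒n17  → match P3@[43:46],P5@[44:46]
[47] read 'c'  n17⇒n7 (fail-walked)
[48] read 'd'  n7⇒n8
[49] read 'e'  n8⇒n9
[50] read 'd'  n9⇒n10
[51] read 'b'  n10⇒n11
[52] read 'd'  n11⇒n12  → match P1@[47:52]
[53] read 'd'  n12⇒n2 (fail-walked)
[54] read 'e'  n2⇒n0 (fail-walked)
[55] read 'b'  n0⇒n0
[56] read 'd'  n0⇒n1
[57] read 'a'  n1⇒n15
[58] read 'd'  n15⇒n16
[59] read 'c'  n16⇒n7 (fail-walked)
[60] read 'd'  n7⇒n8
[61] read 'a'  n8⇒n15 (fail-walked)
[62] read 'b'  n15⇒n0 (fail-walked)
[63] read 'c'  n0⇒n7

All matches (sorted): [[1,4],[2,4],[4,5],[6,3],[6,5],[8,3],[8,5],[16,2],[22,4],[26,2],[29,2],[34,2],[46,3],[46,5],[52,1]]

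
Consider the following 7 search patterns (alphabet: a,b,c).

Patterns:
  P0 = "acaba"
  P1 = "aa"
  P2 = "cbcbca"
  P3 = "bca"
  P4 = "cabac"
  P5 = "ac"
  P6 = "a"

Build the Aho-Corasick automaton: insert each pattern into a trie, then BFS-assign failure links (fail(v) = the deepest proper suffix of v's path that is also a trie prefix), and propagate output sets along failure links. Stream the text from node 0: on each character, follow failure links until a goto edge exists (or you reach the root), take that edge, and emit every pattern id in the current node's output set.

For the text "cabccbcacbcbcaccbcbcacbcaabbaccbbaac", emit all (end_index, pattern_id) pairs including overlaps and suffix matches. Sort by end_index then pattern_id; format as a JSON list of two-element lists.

Build automaton:
Trie nodes:
  0='ε' goto a→1 b→13 c→7
  1='a' goto a→6 c→2  [P6 ends]
  2='ac' goto a→3  [P5 ends]
  3='aca' goto b→4
  4='acab' goto a→5
  5='acaba' goto ·  [P0 ends]
  6='aa' goto ·  [P1 ends]
  7='c' goto a→16 b→8
  8='cb' goto c→9
  9='cbc' goto b→10
  10='cbcb' goto c→11
  11='cbcbc' goto a→12
  12='cbcbca' goto ·  [P2 ends]
  13='b' goto c→14
  14='bc' goto a→15
  15='bca' goto ·  [P3 ends]
  16='ca' goto b→17
  17='cab' goto a→18
  18='caba' goto c→19
  19='cabac' goto ·  [P4 ends]

BFS fail/out derivation:
  n1('a'): parent n0 fail=0; on 'a' 0 → fail=0;  out {6}∪∅={6}
  n7('c'): parent n0 fail=0; on 'c' 0 → fail=0;  out ∅∪∅=∅
  n13('b'): parent n0 fail=0; on 'b' 0 → fail=0;  out ∅∪∅=∅
  n2('ac'): parent n1 fail=0; on 'c' 0 → fail=7;  out {5}∪∅={5}
  n6('aa'): parent n1 fail=0; on 'a' 0 → fail=1;  out {1}∪{6}={1,6}
  n8('cb'): parent n7 fail=0; on 'b' 0 → fail=13;  out ∅∪∅=∅
  n14('bc'): parent n13 fail=0; on 'c' 0 → fail=7;  out ∅∪∅=∅
  n16('ca'): parent n7 fail=0; on 'a' 0 → fail=1;  out ∅∪{6}={6}
  n3('aca'): parent n2 fail=7; on 'a' 7 → fail=16;  out ∅∪{6}={6}
  n9('cbc'): parent n8 fail=13; on 'c' 13 → fail=14;  out ∅∪∅=∅
  n15('bca'): parent n14 fail=7; on 'a' 7 → fail=16;  out {3}∪{6}={3,6}
  n17('cab'): parent n16 fail=1; on 'b' 1→0 → fail=13;  out ∅∪∅=∅
  n4('acab'): parent n3 fail=16; on 'b' 16 → fail=17;  out ∅∪∅=∅
  n10('cbcb'): parent n9 fail=14; on 'b' 14→7 → fail=8;  out ∅∪∅=∅
  n18('caba'): parent n17 fail=13; on 'a' 13→0 → fail=1;  out ∅∪{6}={6}
  n5('acaba'): parent n4 fail=17; on 'a' 17 → fail=18;  out {0}∪{6}={0,6}
  n11('cbcbc'): parent n10 fail=8; on 'c' 8 → fail=9;  out ∅∪∅=∅
  n19('cabac'): parent n18 fail=1; on 'c' 1 → fail=2;  out {4}∪{5}={4,5}
  n12('cbcbca'): parent n11 fail=9; on 'a' 9→14 → fail=15;  out {2}∪{3,6}={2,3,6}

Run:
[0] read 'c'  n0⇒n7
[1] read 'a'  n7⇒n16  → match P6@[1:1]
[2] read 'b'  n16⇒n17
[3] read 'c'  n17⇒n14 ·f
[4] read 'c'  n14⇒n7 ·f
[5] read 'b'  n7⇒n8
[6] read 'c'  n8⇒n9
[7] read 'a'  n9⇒n15 ·f  → match P3@[5:7],P6@[7:7]
[8] read 'c'  n15⇒n2 ·f  → match P5@[7:8]
[9] read 'b'  n2⇒n8 ·f
[10] read 'c'  n8⇒n9
[11] read 'b'  n9⇒n10
[12] read 'c'  n10⇒n11
[13] read 'a'  n11⇒n12  → match P2@[8:13],P3@[11:13],P6@[13:13]
[14] read 'c'  n12⇒n2 ·f  → match P5@[13:14]
[15] read 'c'  n2⇒n7 ·f
[16] read 'b'  n7⇒n8
[17] read 'c'  n8⇒n9
[18] read 'b'  n9⇒n10
[19] read 'c'  n10⇒n11
[20] read 'a'  n11⇒n12  → match P2@[15:20],P3@[18:20],P6@[20:20]
[21] read 'c'  n12⇒n2 ·f  → match P5@[20:21]
[22] read 'b'  n2⇒n8 ·f
[23] read 'c'  n8⇒n9
[24] read 'a'  n9⇒n15 ·f  → match P3@[22:24],P6@[24:24]
[25] read 'a'  n15⇒n6 ·f  → match P1@[24:25],P6@[25:25]
[26] read 'b'  n6⇒n13 ·f
[27] read 'b'  n13⇒n13 ·f
[28] read 'a'  n13⇒n1 ·f  → match P6@[28:28]
[29] read 'c'  n1⇒n2  → match P5@[28:29]
[30] read 'c'  n2⇒n7 ·f
[31] read 'b'  n7⇒n8
[32] read 'b'  n8⇒n13 ·f
[33] read 'a'  n13⇒n1 ·f  → match P6@[33:33]
[34] read 'a'  n1⇒n6  → match P1@[33:34],P6@[34:34]
[35] read 'c'  n6⇒n2 ·f  → match P5@[34:35]

Matches: [[1,6],[7,3],[7,6],[8,5],[13,2],[13,3],[13,6],[14,5],[20,2],[20,3],[20,6],[21,5],[24,3],[24,6],[25,1],[25,6],[28,6],[29,5],[33,6],[34,1],[34,6],[35,5]]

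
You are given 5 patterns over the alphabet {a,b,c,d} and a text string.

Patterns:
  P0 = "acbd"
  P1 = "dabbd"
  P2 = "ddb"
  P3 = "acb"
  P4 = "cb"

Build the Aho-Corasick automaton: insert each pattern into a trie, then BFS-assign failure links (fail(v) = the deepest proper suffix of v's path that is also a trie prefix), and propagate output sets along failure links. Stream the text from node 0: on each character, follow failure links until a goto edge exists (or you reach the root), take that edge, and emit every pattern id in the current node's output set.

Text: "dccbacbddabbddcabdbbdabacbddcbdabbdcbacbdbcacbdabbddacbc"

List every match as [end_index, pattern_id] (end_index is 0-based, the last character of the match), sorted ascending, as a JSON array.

Construct AC machine:
Trie (insert patterns):
  n0 'ε': a→1 c→12 d→5
  n1 'a': c→2
  n2 'ac': b→3
  n3 'acb': d→4  [P3 ends]
  n4 'acbd': ·  [P0 ends]
  n5 'd': a→6 d→10
  n6 'da': b→7
  n7 'dab': b→8
  n8 'dabb': d→9
  n9 'dabbd': ·  [P1 ends]
  n10 'dd': b→11
  n11 'ddb': ·  [P2 ends]
  n12 'c': b→13
  n13 'cb': ·  [P4 ends]

BFS fail/out derivation:
  fail(1) 'a': from fail(0)=0 chase 'a': 0 ⇒ 0;  out=∅∪out(0)=∅
  fail(5) 'd': from fail(0)=0 chase 'd': 0 ⇒ 0;  out=∅∪out(0)=∅
  fail(12) 'c': from fail(0)=0 chase 'c': 0 ⇒ 0;  out=∅∪out(0)=∅
  fail(2) 'ac': from fail(1)=0 chase 'c': 0 ⇒ 12;  out=∅∪out(12)=∅
  fail(6) 'da': from fail(5)=0 chase 'a': 0 ⇒ 1;  out=∅∪out(1)=∅
  fail(10) 'dd': from fail(5)=0 chase 'd': 0 ⇒ 5;  out=∅∪out(5)=∅
  fail(13) 'cb': from fail(12)=0 chase 'b': 0 ⇒ 0;  out={4}∪out(0)={4}
  fail(3) 'acb': from fail(2)=12 chase 'b': 12 ⇒ 13;  out={3}∪out(13)={3,4}
  fail(7) 'dab': from fail(6)=1 chase 'b': 1→0 ⇒ 0;  out=∅∪out(0)=∅
  fail(11) 'ddb': from fail(10)=5 chase 'b': 5→0 ⇒ 0;  out={2}∪out(0)={2}
  fail(4) 'acbd': from fail(3)=13 chase 'd': 13→0 ⇒ 5;  out={0}∪out(5)={0}
  fail(8) 'dabb': from fail(7)=0 chase 'b': 0 ⇒ 0;  out=∅∪out(0)=∅
  fail(9) 'dabbd': from fail(8)=0 chase 'd': 0 ⇒ 5;  out={1}∪out(5)={1}

Run:
[0] read 'd'  n0⇒n5
[1] read 'c'  n5⇒n12 ·f
[2] read 'c'  n12⇒n12 ·f
[3] read 'b'  n12⇒n13  ** P4@[2:3]
[4] read 'a'  n13⇒n1 ·f
[5] read 'c'  n1⇒n2
[6] read 'b'  n2⇒n3  ** P3@[4:6],P4@[5:6]
[7] read 'd'  n3⇒n4  ** P0@[4:7]
[8] read 'd'  n4⇒n10 ·f
[9] read 'a'  n10⇒n6 ·f
[10] read 'b'  n6⇒n7
[11] read 'b'  n7⇒n8
[12] read 'd'  n8⇒n9  ** P1@[8:12]
[13] read 'd'  n9⇒n10 ·f
[14] read 'c'  n10⇒n12 ·f
[15] read 'a'  n12⇒n1 ·f
[16] read 'b'  n1⇒n0 ·f
[17] read 'd'  n0⇒n5
[18] read 'b'  n5⇒n0 ·f
[19] read 'b'  n0⇒n0
[20] read 'd'  n0⇒n5
[21] read 'a'  n5⇒n6
[22] read 'b'  n6⇒n7
[23] read 'a'  n7⇒n1 ·f
[24] read 'c'  n1⇒n2
[25] read 'b'  n2⇒n3  ** P3@[23:25],P4@[24:25]
[26] read 'd'  n3⇒n4  ** P0@[23:26]
[27] read 'd'  n4⇒n10 ·f
[28] read 'c'  n10⇒n12 ·f
[29] read 'b'  n12⇒n13  ** P4@[28:29]
[30] read 'd'  n13⇒n5 ·f
[31] read 'a'  n5⇒n6
[32] read 'b'  n6⇒n7
[33] read 'b'  n7⇒n8
[34] read 'd'  n8⇒n9  ** P1@[30:34]
[35] read 'c'  n9⇒n12 ·f
[36] read 'b'  n12⇒n13  ** P4@[35:36]
[37] read 'a'  n13⇒n1 ·f
[38] read 'c'  n1⇒n2
[39] read 'b'  n2⇒n3  ** P3@[37:39],P4@[38:39]
[40] read 'd'  n3⇒n4  ** P0@[37:40]
[41] read 'b'  n4⇒n0 ·f
[42] read 'c'  n0⇒n12
[43] read 'a'  n12⇒n1 ·f
[44] read 'c'  n1⇒n2
[45] read 'b'  n2⇒n3  ** P3@[43:45],P4@[44:45]
[46] read 'd'  n3⇒n4  ** P0@[43:46]
[47] read 'a'  n4⇒n6 ·f
[48] read 'b'  n6⇒n7
[49] read 'b'  n7⇒n8
[50] read 'd'  n8⇒n9  ** P1@[46:50]
[51] read 'd'  n9⇒n10 ·f
[52] read 'a'  n10⇒n6 ·f
[53] read 'c'  n6⇒n2 ·f
[54] read 'b'  n2⇒n3  ** P3@[52:54],P4@[53:54]
[55] read 'c'  n3⇒n12 ·f

Matches: [[3,4],[6,3],[6,4],[7,0],[12,1],[25,3],[25,4],[26,0],[29,4],[34,1],[36,4],[39,3],[39,4],[40,0],[45,3],[45,4],[46,0],[50,1],[54,3],[54,4]]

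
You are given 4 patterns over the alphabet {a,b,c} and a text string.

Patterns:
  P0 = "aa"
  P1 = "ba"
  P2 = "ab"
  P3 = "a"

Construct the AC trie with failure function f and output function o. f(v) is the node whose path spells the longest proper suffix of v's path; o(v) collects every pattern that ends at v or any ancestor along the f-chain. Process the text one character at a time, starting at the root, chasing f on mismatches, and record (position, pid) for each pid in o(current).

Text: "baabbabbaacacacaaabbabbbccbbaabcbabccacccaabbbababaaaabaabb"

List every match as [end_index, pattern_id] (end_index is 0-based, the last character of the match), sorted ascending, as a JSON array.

Build:
Trie (insert patterns):
  0='ε' goto a→1 b→3
  1='a' goto a→2 b→5  ←P3
  2='aa' goto ·  ←P0
  3='b' goto a→4
  4='ba' goto ·  ←P1
  5='ab' goto ·  ←P2

BFS fail/out derivation:
  n1('a'): parent n0 fail=0; on 'a' 0 → fail=0;  out {3}∪∅={3}
  n3('b'): parent n0 fail=0; on 'b' 0 → fail=0;  out ∅∪∅=∅
  n2('aa'): parent n1 fail=0; on 'a' 0 → fail=1;  out {0}∪{3}={0,3}
  n4('ba'): parent n3 fail=0; on 'a' 0 → fail=1;  out {1}∪{3}={1,3}
  n5('ab'): parent n1 fail=0; on 'b' 0 → fail=3;  out {2}∪∅={2}

Run:
[0] read 'b'  n0⇒n3
[1] read 'a'  n3⇒n4  → match P1@[0:1],P3@[1:1]
[2] read 'a'  n4⇒n2 ·f  → match P0@[1:2],P3@[2:2]
[3] read 'b'  n2⇒n5 ·f  → match P2@[2:3]
[4] read 'b'  n5⇒n3 ·f
[5] read 'a'  n3⇒n4  → match P1@[4:5],P3@[5:5]
[6] read 'b'  n4⇒n5 ·f  → match P2@[5:6]
[7] read 'b'  n5⇒n3 ·f
[8] read 'a'  n3⇒n4  → match P1@[7:8],P3@[8:8]
[9] read 'a'  n4⇒n2 ·f  → match P0@[8:9],P3@[9:9]
[10] read 'c'  n2⇒n0 ·f
[11] read 'a'  n0⇒n1  → match P3@[11:11]
[12] read 'c'  n1⇒n0 ·f
[13] read 'a'  n0⇒n1  → match P3@[13:13]
[14] read 'c'  n1⇒n0 ·f
[15] read 'a'  n0⇒n1  → match P3@[15:15]
[16] read 'a'  n1⇒n2  → match P0@[15:16],P3@[16:16]
[17] read 'a'  n2⇒n2 ·f  → match P0@[16:17],P3@[17:17]
[18] read 'b'  n2⇒n5 ·f  → match P2@[17:18]
[19] read 'b'  n5⇒n3 ·f
[20] read 'a'  n3⇒n4  → match P1@[19:20],P3@[20:20]
[21] read 'b'  n4⇒n5 ·f  → match P2@[20:21]
[22] read 'b'  n5⇒n3 ·f
[23] read 'b'  n3⇒n3 ·f
[24] read 'c'  n3⇒n0 ·f
[25] read 'c'  n0⇒n0
[26] read 'b'  n0⇒n3
[27] read 'b'  n3⇒n3 ·f
[28] read 'a'  n3⇒n4  → match P1@[27:28],P3@[28:28]
[29] read 'a'  n4⇒n2 ·f  → match P0@[28:29],P3@[29:29]
[30] read 'b'  n2⇒n5 ·f  → match P2@[29:30]
[31] read 'c'  n5⇒n0 ·f
[32] read 'b'  n0⇒n3
[33] read 'a'  n3⇒n4  → match P1@[32:33],P3@[33:33]
[34] read 'b'  n4⇒n5 ·f  → match P2@[33:34]
[35] read 'c'  n5⇒n0 ·f
[36] read 'c'  n0⇒n0
[37] read 'a'  n0⇒n1  → match P3@[37:37]
[38] read 'c'  n1⇒n0 ·f
[39] read 'c'  n0⇒n0
[40] read 'c'  n0⇒n0
[41] read 'a'  n0⇒n1  → match P3@[41:41]
[42] read 'a'  n1⇒n2  → match P0@[41:42],P3@[42:42]
[43] read 'b'  n2⇒n5 ·f  → match P2@[42:43]
[44] read 'b'  n5⇒n3 ·f
[45] read 'b'  n3⇒n3 ·f
[46] read 'a'  n3⇒n4  → match P1@[45:46],P3@[46:46]
[47] read 'b'  n4⇒n5 ·f  → match P2@[46:47]
[48] read 'a'  n5⇒n4 ·f  → match P1@[47:48],P3@[48:48]
[49] read 'b'  n4⇒n5 ·f  → match P2@[48:49]
[50] read 'a'  n5⇒n4 ·f  → match P1@[49:50],P3@[50:50]
[51] read 'a'  n4⇒n2 ·f  → match P0@[50:51],P3@[51:51]
[52] read 'a'  n2⇒n2 ·f  → match P0@[51:52],P3@[52:52]
[53] read 'a'  n2⇒n2 ·f  → match P0@[52:53],P3@[53:53]
[54] read 'b'  n2⇒n5 ·f  → match P2@[53:54]
[55] read 'a'  n5⇒n4 ·f  → match P1@[54:55],P3@[55:55]
[56] read 'a'  n4⇒n2 ·f  → match P0@[55:56],P3@[56:56]
[57] read 'b'  n2⇒n5 ·f  → match P2@[56:57]
[58] read 'b'  n5⇒n3 ·f

Result: [[1,1],[1,3],[2,0],[2,3],[3,2],[5,1],[5,3],[6,2],[8,1],[8,3],[9,0],[9,3],[11,3],[13,3],[15,3],[16,0],[16,3],[17,0],[17,3],[18,2],[20,1],[20,3],[21,2],[28,1],[28,3],[29,0],[29,3],[30,2],[33,1],[33,3],[34,2],[37,3],[41,3],[42,0],[42,3],[43,2],[46,1],[46,3],[47,2],[48,1],[48,3],[49,2],[50,1],[50,3],[51,0],[51,3],[52,0],[52,3],[53,0],[53,3],[54,2],[55,1],[55,3],[56,0],[56,3],[57,2]]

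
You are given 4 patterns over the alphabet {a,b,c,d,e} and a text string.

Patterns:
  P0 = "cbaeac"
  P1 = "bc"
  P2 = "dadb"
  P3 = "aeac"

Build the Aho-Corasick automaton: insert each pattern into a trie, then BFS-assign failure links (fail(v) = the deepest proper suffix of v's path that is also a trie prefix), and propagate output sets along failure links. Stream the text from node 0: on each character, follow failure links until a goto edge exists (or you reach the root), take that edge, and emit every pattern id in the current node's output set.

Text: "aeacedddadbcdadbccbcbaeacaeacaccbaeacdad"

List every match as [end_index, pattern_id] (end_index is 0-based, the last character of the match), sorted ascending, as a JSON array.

Build automaton:
Trie (insert patterns):
  n0 'ε': a→13 b→7 c→1 d→9
  n1 'c': b→2
  n2 'cb': a→3
  n3 'cba': e→4
  n4 'cbae': a→5
  n5 'cbaea': c→6
  n6 'cbaeac': ·  ←P0
  n7 'b': c→8
  n8 'bc': ·  ←P1
  n9 'd': a→10
  n10 'da': d→11
  n11 'dad': b→12
  n12 'dadb': ·  ←P2
  n13 'a': e→14
  n14 'ae': a→15
  n15 'aea': c→16
  n16 'aeac': ·  ←P3

Failure links (BFS by depth):
  fail(1) 'c': from fail(0)=0 chase 'c': 0 ⇒ 0;  out=∅∪out(0)=∅
  fail(7) 'b': from fail(0)=0 chase 'b': 0 ⇒ 0;  out=∅∪out(0)=∅
  fail(9) 'd': from fail(0)=0 chase 'd': 0 ⇒ 0;  out=∅∪out(0)=∅
  fail(13) 'a': from fail(0)=0 chase 'a': 0 ⇒ 0;  out=∅∪out(0)=∅
  fail(2) 'cb': from fail(1)=0 chase 'b': 0 ⇒ 7;  out=∅∪out(7)=∅
  fail(8) 'bc': from fail(7)=0 chase 'c': 0 ⇒ 1;  out={1}∪out(1)={1}
  fail(10) 'da': from fail(9)=0 chase 'a': 0 ⇒ 13;  out=∅∪out(13)=∅
  fail(14) 'ae': from fail(13)=0 chase 'e': 0 ⇒ 0;  out=∅∪out(0)=∅
  fail(3) 'cba': from fail(2)=7 chase 'a': 7→0 ⇒ 13;  out=∅∪out(13)=∅
  fail(11) 'dad': from fail(10)=13 chase 'd': 13→0 ⇒ 9;  out=∅∪out(9)=∅
  fail(15) 'aea': from fail(14)=0 chase 'a': 0 ⇒ 13;  out=∅∪out(13)=∅
  fail(4) 'cbae': from fail(3)=13 chase 'e': 13 ⇒ 14;  out=∅∪out(14)=∅
  fail(12) 'dadb': from fail(11)=9 chase 'b': 9→0 ⇒ 7;  out={2}∪out(7)={2}
  fail(16) 'aeac': from fail(15)=13 chase 'c': 13→0 ⇒ 1;  out={3}∪out(1)={3}
  fail(5) 'cbaea': from fail(4)=14 chase 'a': 14 ⇒ 15;  out=∅∪out(15)=∅
  fail(6) 'cbaeac': from fail(5)=15 chase 'c': 15 ⇒ 16;  out={0}∪out(16)={0,3}

Run:
i=0 'a': node 0→13
i=1 'e': node 13→14
i=2 'a': node 14→15
i=3 'c': node 15→16  ** P3@[0:3]
i=4 'e': node 16→0 (via fail)
i=5 'd': node 0→9
i=6 'd': node 9→9 (via fail)
i=7 'd': node 9→9 (via fail)
i=8 'a': node 9→10
i=9 'd': node 10→11
i=10 'b': node 11→12  ** P2@[7:10]
i=11 'c': node 12→8 (via fail)  ** P1@[10:11]
i=12 'd': node 8→9 (via fail)
i=13 'a': node 9→10
i=14 'd': node 10→11
i=15 'b': node 11→12  ** P2@[12:15]
i=16 'c': node 12→8 (via fail)  ** P1@[15:16]
i=17 'c': node 8→1 (via fail)
i=18 'b': node 1→2
i=19 'c': node 2→8 (via fail)  ** P1@[18:19]
i=20 'b': node 8→2 (via fail)
i=21 'a': node 2→3
i=22 'e': node 3→4
i=23 'a': node 4→5
i=24 'c': node 5→6  ** P0@[19:24],P3@[21:24]
i=25 'a': node 6→13 (via fail)
i=26 'e': node 13→14
i=27 'a': node 14→15
i=28 'c': node 15→16  ** P3@[25:28]
i=29 'a': node 16→13 (via fail)
i=30 'c': node 13→1 (via fail)
i=31 'c': node 1→1 (via fail)
i=32 'b': node 1→2
i=33 'a': node 2→3
i=34 'e': node 3→4
i=35 'a': node 4→5
i=36 'c': node 5→6  ** P0@[31:36],P3@[33:36]
i=37 'd': node 6→9 (via fail)
i=38 'a': node 9→10
i=39 'd': node 10→11

Matches: [[3,3],[10,2],[11,1],[15,2],[16,1],[19,1],[24,0],[24,3],[28,3],[36,0],[36,3]]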